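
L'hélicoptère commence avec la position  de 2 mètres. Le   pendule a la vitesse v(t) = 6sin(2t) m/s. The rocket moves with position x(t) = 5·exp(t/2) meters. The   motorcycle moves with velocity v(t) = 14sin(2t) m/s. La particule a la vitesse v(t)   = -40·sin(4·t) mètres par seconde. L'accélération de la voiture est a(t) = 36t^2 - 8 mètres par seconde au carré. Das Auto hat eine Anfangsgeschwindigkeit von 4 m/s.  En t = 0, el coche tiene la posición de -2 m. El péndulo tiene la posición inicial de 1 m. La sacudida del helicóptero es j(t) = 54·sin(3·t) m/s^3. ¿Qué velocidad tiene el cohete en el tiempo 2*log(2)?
Debemos derivar nuestra ecuación de la posición x(t) = 5·exp(t/2) 1 vez. Tomando d/dt de x(t), encontramos v(t) = 5·exp(t/2)/2. Usando v(t) = 5·exp(t/2)/2 y sustituyendo t = 2*log(2), encontramos v = 5.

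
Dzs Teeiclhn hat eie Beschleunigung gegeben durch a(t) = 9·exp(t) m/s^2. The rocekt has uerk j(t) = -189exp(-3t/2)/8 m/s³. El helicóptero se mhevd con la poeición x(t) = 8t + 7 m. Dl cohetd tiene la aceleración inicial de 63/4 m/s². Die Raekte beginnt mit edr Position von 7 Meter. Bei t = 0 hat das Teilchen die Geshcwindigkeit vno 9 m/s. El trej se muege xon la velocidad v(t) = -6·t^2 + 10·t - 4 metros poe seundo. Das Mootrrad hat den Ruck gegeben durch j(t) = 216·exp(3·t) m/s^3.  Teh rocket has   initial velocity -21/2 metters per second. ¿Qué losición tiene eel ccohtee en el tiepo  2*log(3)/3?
Necesitamos integrar nuestra ecuación de la sacudida j(t) = -189·exp(-3·t/2)/8 3 veces. La antiderivada de la sacudida es la aceleración. Usando a(0) = 63/4, obtenemos a(t) = 63·exp(-3·t/2)/4. La integral de la aceleración, con v(0) = -21/2, da la velocidad: v(t) = -21·exp(-3·t/2)/2. La antiderivada de la velocidad, con x(0) = 7, da la posición: x(t) = 7·exp(-3·t/2). De la ecuación de la posición x(t) = 7·exp(-3·t/2), sustituimos t = 2*log(3)/3 para obtener x = 7/3.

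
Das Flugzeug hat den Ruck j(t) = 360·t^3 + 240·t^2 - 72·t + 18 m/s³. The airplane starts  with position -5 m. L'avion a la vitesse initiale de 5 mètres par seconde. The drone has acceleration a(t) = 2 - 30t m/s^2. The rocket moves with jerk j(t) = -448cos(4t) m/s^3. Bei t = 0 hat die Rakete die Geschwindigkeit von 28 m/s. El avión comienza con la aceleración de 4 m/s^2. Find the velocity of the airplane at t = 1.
Starting from jerk j(t) = 360·t^3 + 240·t^2 - 72·t + 18, we take 2 integrals. The antiderivative of jerk, with a(0) = 4, gives acceleration: a(t) = 90·t^4 + 80·t^3 - 36·t^2 + 18·t + 4. Integrating acceleration and using the initial condition v(0) = 5, we get v(t) = 18·t^5 + 20·t^4 - 12·t^3 + 9·t^2 + 4·t + 5. From the given velocity equation v(t) = 18·t^5 + 20·t^4 - 12·t^3 + 9·t^2 + 4·t + 5, we substitute t = 1 to get v = 44.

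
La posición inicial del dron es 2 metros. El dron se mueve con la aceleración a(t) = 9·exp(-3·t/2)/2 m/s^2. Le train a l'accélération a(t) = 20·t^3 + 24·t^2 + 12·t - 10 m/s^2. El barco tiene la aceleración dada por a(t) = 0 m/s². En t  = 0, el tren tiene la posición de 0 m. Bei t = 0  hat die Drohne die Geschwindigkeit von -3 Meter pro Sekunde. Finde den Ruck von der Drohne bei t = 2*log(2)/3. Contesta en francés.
Pour résoudre ceci, nous devons prendre 1 dérivée de notre équation de l'accélération a(t) = 9·exp(-3·t/2)/2. En dérivant l'accélération, nous obtenons le jerk: j(t) = -27·exp(-3·t/2)/4. Nous avons le jerk j(t) = -27·exp(-3·t/2)/4. En substituant t = 2*log(2)/3: j(2*log(2)/3) = -27/8.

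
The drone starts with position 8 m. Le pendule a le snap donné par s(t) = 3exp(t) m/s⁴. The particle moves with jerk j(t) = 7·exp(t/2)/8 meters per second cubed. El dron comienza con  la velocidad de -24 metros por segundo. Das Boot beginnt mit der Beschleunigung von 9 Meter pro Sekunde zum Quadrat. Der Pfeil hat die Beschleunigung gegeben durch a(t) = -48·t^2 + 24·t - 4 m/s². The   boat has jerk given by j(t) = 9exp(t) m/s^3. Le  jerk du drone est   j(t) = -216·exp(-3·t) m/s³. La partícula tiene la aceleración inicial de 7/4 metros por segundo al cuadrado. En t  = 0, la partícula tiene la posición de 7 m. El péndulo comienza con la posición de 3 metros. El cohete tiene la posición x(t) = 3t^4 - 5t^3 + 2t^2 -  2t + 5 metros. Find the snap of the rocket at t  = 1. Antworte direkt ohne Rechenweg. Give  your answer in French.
s(1) = 72.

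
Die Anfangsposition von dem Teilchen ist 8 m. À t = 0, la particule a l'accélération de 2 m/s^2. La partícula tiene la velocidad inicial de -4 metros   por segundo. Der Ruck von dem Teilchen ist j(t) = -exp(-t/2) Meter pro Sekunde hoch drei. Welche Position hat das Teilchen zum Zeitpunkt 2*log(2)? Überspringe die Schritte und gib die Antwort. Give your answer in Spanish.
En t = 2*log(2), x = 4.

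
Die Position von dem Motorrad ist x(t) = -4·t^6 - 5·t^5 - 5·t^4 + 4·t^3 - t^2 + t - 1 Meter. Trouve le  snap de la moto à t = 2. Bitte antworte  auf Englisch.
To solve this, we need to take 4 derivatives of our position equation x(t) = -4·t^6 - 5·t^5 - 5·t^4 + 4·t^3 - t^2 + t - 1. Differentiating position, we get velocity: v(t) = -24·t^5 - 25·t^4 - 20·t^3 + 12·t^2 - 2·t + 1. Taking d/dt of v(t), we find a(t) = -120·t^4 - 100·t^3 - 60·t^2 + 24·t - 2. Differentiating acceleration, we get jerk: j(t) = -480·t^3 - 300·t^2 - 120·t + 24. Taking d/dt of j(t), we find s(t) = -1440·t^2 - 600·t - 120. We have snap s(t) = -1440·t^2 - 600·t - 120. Substituting t = 2: s(2) = -7080.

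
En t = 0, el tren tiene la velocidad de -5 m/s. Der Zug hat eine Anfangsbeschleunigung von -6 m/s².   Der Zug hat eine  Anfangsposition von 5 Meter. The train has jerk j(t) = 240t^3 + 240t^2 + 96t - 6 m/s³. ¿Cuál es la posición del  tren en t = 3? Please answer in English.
We need to integrate our jerk equation j(t) = 240·t^3 + 240·t^2 + 96·t - 6 3 times. The integral of jerk, with a(0) = -6, gives acceleration: a(t) = 60·t^4 + 80·t^3 + 48·t^2 - 6·t - 6. Finding the integral of a(t) and using v(0) = -5: v(t) = 12·t^5 + 20·t^4 + 16·t^3 - 3·t^2 - 6·t - 5. Finding the integral of v(t) and using x(0) = 5: x(t) = 2·t^6 + 4·t^5 + 4·t^4 - t^3 - 3·t^2 - 5·t + 5. We have position x(t) = 2·t^6 + 4·t^5 + 4·t^4 - t^3 - 3·t^2 - 5·t + 5. Substituting t = 3: x(3) = 2690.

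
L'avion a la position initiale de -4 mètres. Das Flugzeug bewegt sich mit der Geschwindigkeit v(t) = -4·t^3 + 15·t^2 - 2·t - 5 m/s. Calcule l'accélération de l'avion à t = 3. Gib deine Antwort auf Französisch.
Nous devons dériver notre équation de la vitesse v(t) = -4·t^3 + 15·t^2 - 2·t - 5 1 fois. En dérivant la vitesse, nous obtenons l'accélération: a(t) = -12·t^2 + 30·t - 2. Nous avons l'accélération a(t) = -12·t^2 + 30·t - 2. En substituant t = 3: a(3) = -20.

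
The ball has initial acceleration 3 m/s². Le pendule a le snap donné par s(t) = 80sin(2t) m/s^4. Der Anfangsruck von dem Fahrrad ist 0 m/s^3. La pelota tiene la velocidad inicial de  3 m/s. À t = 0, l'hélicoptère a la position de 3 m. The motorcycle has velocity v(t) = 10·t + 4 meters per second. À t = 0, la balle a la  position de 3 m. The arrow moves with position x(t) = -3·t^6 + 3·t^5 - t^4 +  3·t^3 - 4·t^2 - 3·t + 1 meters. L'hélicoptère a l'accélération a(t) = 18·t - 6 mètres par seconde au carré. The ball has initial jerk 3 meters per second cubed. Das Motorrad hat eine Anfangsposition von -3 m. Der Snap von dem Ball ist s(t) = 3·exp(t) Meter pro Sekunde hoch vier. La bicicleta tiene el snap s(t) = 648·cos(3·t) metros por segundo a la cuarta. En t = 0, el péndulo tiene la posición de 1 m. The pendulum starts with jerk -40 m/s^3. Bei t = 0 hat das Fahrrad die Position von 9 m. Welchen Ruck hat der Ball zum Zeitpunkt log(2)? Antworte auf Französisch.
En partant du snap s(t) = 3·exp(t), nous prenons 1 intégrale. La primitive du snap est le jerk. En utilisant j(0) = 3, nous obtenons j(t) = 3·exp(t). De l'équation du jerk j(t) = 3·exp(t), nous substituons t = log(2) pour obtenir j = 6.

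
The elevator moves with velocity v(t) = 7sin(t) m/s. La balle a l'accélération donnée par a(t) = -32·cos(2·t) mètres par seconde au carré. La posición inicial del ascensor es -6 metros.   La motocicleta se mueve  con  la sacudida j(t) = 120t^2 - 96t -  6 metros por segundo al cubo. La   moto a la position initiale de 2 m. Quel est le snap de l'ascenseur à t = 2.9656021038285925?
Pour résoudre ceci, nous devons prendre 3 dérivées de notre équation de la vitesse v(t) = 7·sin(t). En prenant d/dt de v(t), nous trouvons a(t) = 7·cos(t). La dérivée de l'accélération donne le jerk: j(t) = -7·sin(t). En prenant d/dt de j(t), nous trouvons s(t) = -7·cos(t). Nous avons le snap s(t) = -7·cos(t). En substituant t = 2.9656021038285925: s(2.9656021038285925) = 6.89187515140404.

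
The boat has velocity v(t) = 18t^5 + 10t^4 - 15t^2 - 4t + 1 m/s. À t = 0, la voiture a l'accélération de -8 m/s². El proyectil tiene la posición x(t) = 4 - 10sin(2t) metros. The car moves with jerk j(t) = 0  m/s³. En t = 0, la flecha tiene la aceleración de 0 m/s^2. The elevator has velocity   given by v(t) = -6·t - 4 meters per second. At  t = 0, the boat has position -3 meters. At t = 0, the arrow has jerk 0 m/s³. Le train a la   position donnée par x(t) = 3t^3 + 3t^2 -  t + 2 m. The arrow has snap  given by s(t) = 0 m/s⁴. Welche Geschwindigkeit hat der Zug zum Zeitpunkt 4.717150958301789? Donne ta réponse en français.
Pour résoudre ceci, nous devons prendre 1 dérivée de notre équation de la position x(t) = 3·t^3 + 3·t^2 - t + 2. En dérivant la position, nous obtenons la vitesse: v(t) = 9·t^2 + 6·t - 1. Nous avons la vitesse v(t) = 9·t^2 + 6·t - 1. En substituant t = 4.717150958301789: v(4.717150958301789) = 227.566524220478.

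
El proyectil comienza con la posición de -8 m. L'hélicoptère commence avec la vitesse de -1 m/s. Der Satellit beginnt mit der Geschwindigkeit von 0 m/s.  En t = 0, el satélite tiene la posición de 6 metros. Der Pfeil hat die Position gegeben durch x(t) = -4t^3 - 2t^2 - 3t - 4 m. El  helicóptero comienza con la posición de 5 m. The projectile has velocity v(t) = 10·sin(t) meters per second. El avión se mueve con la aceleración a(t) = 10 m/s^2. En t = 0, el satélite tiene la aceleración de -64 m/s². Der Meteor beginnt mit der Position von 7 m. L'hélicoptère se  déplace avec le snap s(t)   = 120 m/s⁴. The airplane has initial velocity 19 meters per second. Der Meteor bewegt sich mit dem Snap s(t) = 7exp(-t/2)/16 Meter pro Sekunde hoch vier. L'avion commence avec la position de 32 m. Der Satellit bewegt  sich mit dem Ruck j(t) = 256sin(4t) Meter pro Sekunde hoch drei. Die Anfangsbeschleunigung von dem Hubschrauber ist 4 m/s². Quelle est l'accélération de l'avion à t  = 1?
De l'équation de l'accélération a(t) = 10, nous substituons t = 1 pour obtenir a = 10.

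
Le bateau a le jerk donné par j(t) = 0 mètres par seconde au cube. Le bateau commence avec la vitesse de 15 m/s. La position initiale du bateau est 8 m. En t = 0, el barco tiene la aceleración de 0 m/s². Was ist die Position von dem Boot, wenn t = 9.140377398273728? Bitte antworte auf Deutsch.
Wir müssen das Integral unserer Gleichung für den Ruck j(t) = 0 3-mal finden. Die Stammfunktion von dem Ruck, mit a(0) = 0, ergibt die Beschleunigung: a(t) = 0. Durch Integration von der Beschleunigung und Verwendung der Anfangsbedingung v(0) = 15, erhalten wir v(t) = 15. Die Stammfunktion von der Geschwindigkeit ist die Position. Mit x(0) = 8 erhalten wir x(t) = 15·t + 8. Mit x(t) = 15·t + 8 und Einsetzen von t = 9.140377398273728, finden wir x = 145.105660974106.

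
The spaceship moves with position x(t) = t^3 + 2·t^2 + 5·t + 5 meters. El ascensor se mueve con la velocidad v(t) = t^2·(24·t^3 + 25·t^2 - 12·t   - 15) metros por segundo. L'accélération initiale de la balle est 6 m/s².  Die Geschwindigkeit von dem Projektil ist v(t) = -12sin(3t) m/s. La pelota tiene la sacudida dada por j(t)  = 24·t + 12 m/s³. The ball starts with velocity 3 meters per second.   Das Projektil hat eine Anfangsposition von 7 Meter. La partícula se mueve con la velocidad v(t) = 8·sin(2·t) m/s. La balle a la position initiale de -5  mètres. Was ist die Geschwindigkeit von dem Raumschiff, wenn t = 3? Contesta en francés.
Nous devons dériver notre équation de la position x(t) = t^3 + 2·t^2 + 5·t + 5 1 fois. En prenant d/dt de x(t), nous trouvons v(t) = 3·t^2 + 4·t + 5. De l'équation de la vitesse v(t) = 3·t^2 + 4·t + 5, nous substituons t = 3 pour obtenir v = 44.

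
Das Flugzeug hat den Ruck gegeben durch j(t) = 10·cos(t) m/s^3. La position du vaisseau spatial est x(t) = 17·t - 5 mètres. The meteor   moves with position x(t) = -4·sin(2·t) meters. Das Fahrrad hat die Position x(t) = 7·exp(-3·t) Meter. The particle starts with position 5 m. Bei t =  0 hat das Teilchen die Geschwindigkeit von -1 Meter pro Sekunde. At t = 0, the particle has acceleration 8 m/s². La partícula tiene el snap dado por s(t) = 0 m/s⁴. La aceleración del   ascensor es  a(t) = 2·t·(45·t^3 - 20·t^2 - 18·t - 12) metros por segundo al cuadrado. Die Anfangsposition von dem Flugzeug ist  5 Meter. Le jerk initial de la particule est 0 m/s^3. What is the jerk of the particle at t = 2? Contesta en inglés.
To find the answer, we compute 1 antiderivative of s(t) = 0. The integral of snap, with j(0) = 0, gives jerk: j(t) = 0. Using j(t) = 0 and substituting t = 2, we find j = 0.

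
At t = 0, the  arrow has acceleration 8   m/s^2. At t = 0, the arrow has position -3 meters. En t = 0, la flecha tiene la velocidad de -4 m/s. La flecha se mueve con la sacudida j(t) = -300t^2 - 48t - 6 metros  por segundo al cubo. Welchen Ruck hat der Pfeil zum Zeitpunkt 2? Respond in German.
Wir haben den Ruck j(t) = -300·t^2 - 48·t - 6. Durch Einsetzen von t = 2: j(2) = -1302.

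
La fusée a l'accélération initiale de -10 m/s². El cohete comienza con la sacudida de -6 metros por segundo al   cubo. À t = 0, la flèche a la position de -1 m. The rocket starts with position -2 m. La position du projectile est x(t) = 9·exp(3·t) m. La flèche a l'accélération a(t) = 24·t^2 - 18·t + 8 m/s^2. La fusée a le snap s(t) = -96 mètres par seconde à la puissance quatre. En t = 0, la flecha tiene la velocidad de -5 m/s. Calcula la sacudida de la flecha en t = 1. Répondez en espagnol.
Debemos derivar nuestra ecuación de la aceleración a(t) = 24·t^2 - 18·t + 8 1 vez. La derivada de la aceleración da la sacudida: j(t) = 48·t - 18. Usando j(t) = 48·t - 18 y sustituyendo t = 1, encontramos j = 30.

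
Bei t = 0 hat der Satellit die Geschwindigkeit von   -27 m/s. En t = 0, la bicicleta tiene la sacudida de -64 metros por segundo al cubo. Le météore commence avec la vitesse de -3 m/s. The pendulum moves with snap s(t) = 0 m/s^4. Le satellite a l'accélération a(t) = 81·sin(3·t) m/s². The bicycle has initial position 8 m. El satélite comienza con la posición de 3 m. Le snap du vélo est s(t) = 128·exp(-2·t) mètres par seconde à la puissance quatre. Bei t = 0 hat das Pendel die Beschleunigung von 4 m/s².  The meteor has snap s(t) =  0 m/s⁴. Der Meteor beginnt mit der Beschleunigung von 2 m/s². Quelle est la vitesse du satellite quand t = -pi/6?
En partant de l'accélération a(t) = 81·sin(3·t), nous prenons 1 primitive. En prenant ∫a(t)dt et en appliquant v(0) = -27, nous trouvons v(t) = -27·cos(3·t). En utilisant v(t) = -27·cos(3·t) et en substituant t = -pi/6, nous trouvons v = 0.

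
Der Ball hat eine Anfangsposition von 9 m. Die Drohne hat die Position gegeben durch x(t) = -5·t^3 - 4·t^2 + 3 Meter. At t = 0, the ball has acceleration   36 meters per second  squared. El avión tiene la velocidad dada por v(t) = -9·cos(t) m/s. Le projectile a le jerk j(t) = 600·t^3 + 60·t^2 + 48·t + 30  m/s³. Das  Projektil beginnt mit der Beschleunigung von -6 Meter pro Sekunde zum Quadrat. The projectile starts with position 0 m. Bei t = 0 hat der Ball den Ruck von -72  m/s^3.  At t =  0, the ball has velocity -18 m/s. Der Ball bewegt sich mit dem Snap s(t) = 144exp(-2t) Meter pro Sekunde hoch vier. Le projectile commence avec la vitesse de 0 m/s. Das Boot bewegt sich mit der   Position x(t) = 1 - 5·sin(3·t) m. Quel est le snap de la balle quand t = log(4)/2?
Nous avons le snap s(t) = 144·exp(-2·t). En substituant t = log(4)/2: s(log(4)/2) = 36.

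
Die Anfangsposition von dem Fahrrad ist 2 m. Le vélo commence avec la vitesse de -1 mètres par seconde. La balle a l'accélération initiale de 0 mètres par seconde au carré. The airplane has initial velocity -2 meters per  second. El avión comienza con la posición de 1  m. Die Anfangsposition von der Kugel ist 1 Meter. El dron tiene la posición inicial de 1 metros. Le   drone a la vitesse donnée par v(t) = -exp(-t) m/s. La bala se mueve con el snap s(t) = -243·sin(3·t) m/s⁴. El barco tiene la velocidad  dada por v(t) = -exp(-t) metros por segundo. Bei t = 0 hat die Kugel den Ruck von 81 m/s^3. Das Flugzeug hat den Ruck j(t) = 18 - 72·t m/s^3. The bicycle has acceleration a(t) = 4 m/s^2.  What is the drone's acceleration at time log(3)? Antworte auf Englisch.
To solve this, we need to take 1 derivative of our velocity equation v(t) = -exp(-t). The derivative of velocity gives acceleration: a(t) = exp(-t). We have acceleration a(t) = exp(-t). Substituting t = log(3): a(log(3)) = 1/3.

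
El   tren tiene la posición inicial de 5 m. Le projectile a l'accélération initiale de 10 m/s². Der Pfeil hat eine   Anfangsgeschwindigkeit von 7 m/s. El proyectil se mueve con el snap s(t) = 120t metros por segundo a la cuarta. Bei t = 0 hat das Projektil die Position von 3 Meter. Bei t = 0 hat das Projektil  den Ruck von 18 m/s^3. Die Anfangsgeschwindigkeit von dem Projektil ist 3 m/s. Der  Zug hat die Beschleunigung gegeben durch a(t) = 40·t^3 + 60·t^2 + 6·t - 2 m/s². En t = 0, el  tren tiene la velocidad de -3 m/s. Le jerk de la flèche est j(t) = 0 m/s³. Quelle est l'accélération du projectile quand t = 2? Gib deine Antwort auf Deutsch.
Um dies zu lösen, müssen wir 2 Stammfunktionen unserer Gleichung für den Snap s(t) = 120·t finden. Mit ∫s(t)dt und Anwendung von j(0) = 18, finden wir j(t) = 60·t^2 + 18. Die Stammfunktion von dem Ruck, mit a(0) = 10, ergibt die Beschleunigung: a(t) = 20·t^3 + 18·t + 10. Mit a(t) = 20·t^3 + 18·t + 10 und Einsetzen von t = 2, finden wir a = 206.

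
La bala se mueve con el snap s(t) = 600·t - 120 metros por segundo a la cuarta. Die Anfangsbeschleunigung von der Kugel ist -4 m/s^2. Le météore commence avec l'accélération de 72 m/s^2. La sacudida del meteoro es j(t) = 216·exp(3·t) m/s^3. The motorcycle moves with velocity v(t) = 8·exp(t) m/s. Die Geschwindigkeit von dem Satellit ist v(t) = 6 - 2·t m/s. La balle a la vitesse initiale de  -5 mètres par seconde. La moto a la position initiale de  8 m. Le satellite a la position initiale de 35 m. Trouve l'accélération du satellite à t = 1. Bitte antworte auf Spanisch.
Partiendo de la velocidad v(t) = 6 - 2·t, tomamos 1 derivada. Derivando la velocidad, obtenemos la aceleración: a(t) = -2. Tenemos la aceleración a(t) = -2. Sustituyendo t = 1: a(1) = -2.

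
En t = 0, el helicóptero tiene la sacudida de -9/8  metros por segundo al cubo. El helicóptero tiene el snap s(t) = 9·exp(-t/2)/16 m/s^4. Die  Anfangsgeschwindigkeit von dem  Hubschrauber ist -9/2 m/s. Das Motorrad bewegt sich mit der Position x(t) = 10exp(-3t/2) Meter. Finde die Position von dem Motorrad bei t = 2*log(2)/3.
Aus der Gleichung für die Position x(t) = 10·exp(-3·t/2), setzen wir t = 2*log(2)/3 ein und erhalten x = 5.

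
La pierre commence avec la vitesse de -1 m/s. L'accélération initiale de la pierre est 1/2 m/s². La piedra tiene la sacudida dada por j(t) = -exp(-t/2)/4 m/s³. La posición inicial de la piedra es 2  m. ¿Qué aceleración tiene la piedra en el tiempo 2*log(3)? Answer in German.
Ausgehend von dem Ruck j(t) = -exp(-t/2)/4, nehmen wir 1 Stammfunktion. Mit ∫j(t)dt und Anwendung von a(0) = 1/2, finden wir a(t) = exp(-t/2)/2. Aus der Gleichung für die Beschleunigung a(t) = exp(-t/2)/2, setzen wir t = 2*log(3) ein und erhalten a = 1/6.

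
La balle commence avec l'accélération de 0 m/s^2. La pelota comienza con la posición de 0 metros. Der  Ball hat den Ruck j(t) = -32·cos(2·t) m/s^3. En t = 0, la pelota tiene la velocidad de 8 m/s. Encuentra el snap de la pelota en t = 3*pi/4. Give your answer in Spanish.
Para resolver esto, necesitamos tomar 1 derivada de nuestra ecuación de la sacudida j(t) = -32·cos(2·t). Derivando la sacudida, obtenemos el snap: s(t) = 64·sin(2·t). Tenemos el snap s(t) = 64·sin(2·t). Sustituyendo t = 3*pi/4: s(3*pi/4) = -64.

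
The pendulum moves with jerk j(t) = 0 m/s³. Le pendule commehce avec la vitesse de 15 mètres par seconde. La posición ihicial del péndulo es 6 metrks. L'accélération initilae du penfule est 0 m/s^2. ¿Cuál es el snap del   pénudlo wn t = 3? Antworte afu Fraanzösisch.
En partant du jerk j(t) = 0, nous prenons 1 dérivée. En dérivant le jerk, nous obtenons le snap: s(t) = 0. De l'équation du snap s(t) = 0, nous substituons t = 3 pour obtenir s = 0.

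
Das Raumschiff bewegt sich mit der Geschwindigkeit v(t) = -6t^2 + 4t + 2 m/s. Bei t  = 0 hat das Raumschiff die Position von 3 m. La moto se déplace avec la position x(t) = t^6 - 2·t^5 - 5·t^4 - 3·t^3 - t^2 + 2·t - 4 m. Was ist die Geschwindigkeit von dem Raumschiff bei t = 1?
Mit v(t) = -6·t^2 + 4·t + 2 und Einsetzen von t = 1, finden wir v = 0.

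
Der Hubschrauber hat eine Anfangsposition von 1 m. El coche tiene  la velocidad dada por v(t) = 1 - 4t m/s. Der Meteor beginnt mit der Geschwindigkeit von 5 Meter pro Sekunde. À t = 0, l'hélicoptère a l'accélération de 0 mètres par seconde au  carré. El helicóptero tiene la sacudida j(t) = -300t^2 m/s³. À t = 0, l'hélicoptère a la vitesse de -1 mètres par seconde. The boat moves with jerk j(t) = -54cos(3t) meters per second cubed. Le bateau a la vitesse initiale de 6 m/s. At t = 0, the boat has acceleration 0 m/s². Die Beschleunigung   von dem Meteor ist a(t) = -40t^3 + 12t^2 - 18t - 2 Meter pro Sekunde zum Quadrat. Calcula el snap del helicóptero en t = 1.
Debemos derivar nuestra ecuación de la sacudida j(t) = -300·t^2 1 vez. La derivada de la sacudida da el snap: s(t) = -600·t. De la ecuación del snap s(t) = -600·t, sustituimos t = 1 para obtener s = -600.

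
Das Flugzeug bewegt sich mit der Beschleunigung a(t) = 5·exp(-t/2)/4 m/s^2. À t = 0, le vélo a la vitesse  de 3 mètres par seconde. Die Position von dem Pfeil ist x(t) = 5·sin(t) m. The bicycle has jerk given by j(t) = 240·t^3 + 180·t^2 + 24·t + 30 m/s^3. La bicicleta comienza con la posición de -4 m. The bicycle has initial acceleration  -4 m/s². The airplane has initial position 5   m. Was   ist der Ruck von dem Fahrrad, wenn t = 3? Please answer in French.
En utilisant j(t) = 240·t^3 + 180·t^2 + 24·t + 30 et en substituant t = 3, nous trouvons j = 8202.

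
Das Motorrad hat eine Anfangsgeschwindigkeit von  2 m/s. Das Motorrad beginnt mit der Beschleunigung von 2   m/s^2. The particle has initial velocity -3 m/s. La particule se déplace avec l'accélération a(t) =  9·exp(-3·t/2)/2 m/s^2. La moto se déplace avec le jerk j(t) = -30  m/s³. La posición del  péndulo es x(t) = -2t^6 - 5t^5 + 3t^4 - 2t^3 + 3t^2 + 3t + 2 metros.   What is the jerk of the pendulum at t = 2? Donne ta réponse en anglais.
To solve this, we need to take 3 derivatives of our position equation x(t) = -2·t^6 - 5·t^5 + 3·t^4 - 2·t^3 + 3·t^2 + 3·t + 2. Taking d/dt of x(t), we find v(t) = -12·t^5 - 25·t^4 + 12·t^3 - 6·t^2 + 6·t + 3. Differentiating velocity, we get acceleration: a(t) = -60·t^4 - 100·t^3 + 36·t^2 - 12·t + 6. Differentiating acceleration, we get jerk: j(t) = -240·t^3 - 300·t^2 + 72·t - 12. Using j(t) = -240·t^3 - 300·t^2 + 72·t - 12 and substituting t = 2, we find j = -2988.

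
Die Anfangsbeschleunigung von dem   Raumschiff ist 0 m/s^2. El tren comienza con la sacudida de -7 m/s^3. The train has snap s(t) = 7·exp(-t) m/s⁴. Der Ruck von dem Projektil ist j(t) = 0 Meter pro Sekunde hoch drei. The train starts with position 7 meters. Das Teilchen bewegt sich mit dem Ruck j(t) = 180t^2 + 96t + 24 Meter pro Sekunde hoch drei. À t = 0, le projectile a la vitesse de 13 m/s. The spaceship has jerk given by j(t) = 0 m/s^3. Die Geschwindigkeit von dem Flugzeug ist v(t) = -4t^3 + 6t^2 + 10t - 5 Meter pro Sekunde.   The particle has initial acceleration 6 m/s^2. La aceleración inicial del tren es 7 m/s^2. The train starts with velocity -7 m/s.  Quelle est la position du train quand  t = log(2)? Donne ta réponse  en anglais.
Starting from snap s(t) = 7·exp(-t), we take 4 antiderivatives. Integrating snap and using the initial condition j(0) = -7, we get j(t) = -7·exp(-t). Integrating jerk and using the initial condition a(0) = 7, we get a(t) = 7·exp(-t). The antiderivative of acceleration, with v(0) = -7, gives velocity: v(t) = -7·exp(-t). Integrating velocity and using the initial condition x(0) = 7, we get x(t) = 7·exp(-t). We have position x(t) = 7·exp(-t). Substituting t = log(2): x(log(2)) = 7/2.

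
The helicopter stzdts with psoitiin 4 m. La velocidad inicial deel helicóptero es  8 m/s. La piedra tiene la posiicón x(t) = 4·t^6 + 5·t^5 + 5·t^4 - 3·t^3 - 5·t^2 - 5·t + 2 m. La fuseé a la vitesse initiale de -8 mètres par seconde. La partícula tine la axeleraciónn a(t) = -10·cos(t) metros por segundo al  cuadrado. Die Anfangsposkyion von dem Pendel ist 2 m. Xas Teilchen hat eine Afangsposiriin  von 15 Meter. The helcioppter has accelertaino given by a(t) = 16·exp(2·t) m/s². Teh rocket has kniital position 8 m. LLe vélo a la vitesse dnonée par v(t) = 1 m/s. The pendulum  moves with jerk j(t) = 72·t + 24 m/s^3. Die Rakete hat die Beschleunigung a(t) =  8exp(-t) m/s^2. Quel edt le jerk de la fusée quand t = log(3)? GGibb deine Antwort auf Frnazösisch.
Pour résoudre ceci, nous devons prendre 1 dérivée de notre équation de l'accélération a(t) = 8·exp(-t). En dérivant l'accélération, nous obtenons le jerk: j(t) = -8·exp(-t). De l'équation du jerk j(t) = -8·exp(-t), nous substituons t = log(3) pour obtenir j = -8/3.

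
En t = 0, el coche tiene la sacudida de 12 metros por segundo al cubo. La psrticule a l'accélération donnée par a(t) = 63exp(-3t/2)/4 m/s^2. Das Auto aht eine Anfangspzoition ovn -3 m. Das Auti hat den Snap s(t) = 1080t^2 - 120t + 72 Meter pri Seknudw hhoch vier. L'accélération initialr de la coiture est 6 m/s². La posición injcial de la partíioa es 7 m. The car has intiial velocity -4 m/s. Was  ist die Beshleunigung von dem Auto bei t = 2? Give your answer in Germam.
Ausgehend von dem Snap s(t) = 1080·t^2 - 120·t + 72, nehmen wir 2 Stammfunktionen. Mit ∫s(t)dt und Anwendung von j(0) = 12, finden wir j(t) = 360·t^3 - 60·t^2 + 72·t + 12. Das Integral von dem Ruck ist die Beschleunigung. Mit a(0) = 6 erhalten wir a(t) = 90·t^4 - 20·t^3 + 36·t^2 + 12·t + 6. Wir haben die Beschleunigung a(t) = 90·t^4 - 20·t^3 + 36·t^2 + 12·t + 6. Durch Einsetzen von t = 2: a(2) = 1454.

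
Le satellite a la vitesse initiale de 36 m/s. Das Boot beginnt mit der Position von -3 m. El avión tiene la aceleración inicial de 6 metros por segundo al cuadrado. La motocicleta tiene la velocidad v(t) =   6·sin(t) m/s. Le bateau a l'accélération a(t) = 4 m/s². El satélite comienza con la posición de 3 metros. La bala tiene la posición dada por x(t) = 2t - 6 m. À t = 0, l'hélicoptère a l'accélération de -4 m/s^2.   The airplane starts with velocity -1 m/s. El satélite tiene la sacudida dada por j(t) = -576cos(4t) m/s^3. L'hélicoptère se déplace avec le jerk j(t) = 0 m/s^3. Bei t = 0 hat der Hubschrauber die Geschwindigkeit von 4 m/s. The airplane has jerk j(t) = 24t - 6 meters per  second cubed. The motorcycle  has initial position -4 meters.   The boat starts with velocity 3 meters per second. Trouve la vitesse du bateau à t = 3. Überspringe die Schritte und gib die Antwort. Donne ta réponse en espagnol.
La respuesta es 15.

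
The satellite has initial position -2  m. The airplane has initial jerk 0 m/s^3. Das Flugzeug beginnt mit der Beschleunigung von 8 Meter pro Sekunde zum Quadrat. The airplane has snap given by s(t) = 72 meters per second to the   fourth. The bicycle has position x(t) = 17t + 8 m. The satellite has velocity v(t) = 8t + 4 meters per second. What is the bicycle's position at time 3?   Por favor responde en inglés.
We have position x(t) = 17·t + 8. Substituting t = 3: x(3) = 59.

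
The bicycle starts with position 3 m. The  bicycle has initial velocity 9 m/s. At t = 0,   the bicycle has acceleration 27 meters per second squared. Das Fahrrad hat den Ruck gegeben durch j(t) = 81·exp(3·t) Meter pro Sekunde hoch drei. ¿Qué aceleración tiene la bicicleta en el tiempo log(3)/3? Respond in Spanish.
Partiendo de la sacudida j(t) = 81·exp(3·t), tomamos 1 integral. Tomando ∫j(t)dt y aplicando a(0) = 27, encontramos a(t) = 27·exp(3·t). De la ecuación de la aceleración a(t) = 27·exp(3·t), sustituimos t = log(3)/3 para obtener a = 81.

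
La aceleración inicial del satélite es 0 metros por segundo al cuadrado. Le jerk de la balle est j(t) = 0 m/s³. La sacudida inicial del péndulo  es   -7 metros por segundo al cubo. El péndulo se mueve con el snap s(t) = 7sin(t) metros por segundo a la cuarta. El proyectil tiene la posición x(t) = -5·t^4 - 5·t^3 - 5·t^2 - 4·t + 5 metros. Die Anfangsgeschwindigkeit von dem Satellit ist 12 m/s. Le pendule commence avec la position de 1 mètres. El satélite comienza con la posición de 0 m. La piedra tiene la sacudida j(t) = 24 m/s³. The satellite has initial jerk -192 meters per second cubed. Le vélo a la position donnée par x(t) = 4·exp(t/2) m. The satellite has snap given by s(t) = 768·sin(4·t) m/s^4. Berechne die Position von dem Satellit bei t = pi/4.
Wir müssen das Integral unserer Gleichung für den Snap s(t) = 768·sin(4·t) 4-mal finden. Das Integral von dem Snap ist der Ruck. Mit j(0) = -192 erhalten wir j(t) = -192·cos(4·t). Mit ∫j(t)dt und Anwendung von a(0) = 0, finden wir a(t) = -48·sin(4·t). Die Stammfunktion von der Beschleunigung ist die Geschwindigkeit. Mit v(0) = 12 erhalten wir v(t) = 12·cos(4·t). Die Stammfunktion von der Geschwindigkeit, mit x(0) = 0, ergibt die Position: x(t) = 3·sin(4·t). Wir haben die Position x(t) = 3·sin(4·t). Durch Einsetzen von t = pi/4: x(pi/4) = 0.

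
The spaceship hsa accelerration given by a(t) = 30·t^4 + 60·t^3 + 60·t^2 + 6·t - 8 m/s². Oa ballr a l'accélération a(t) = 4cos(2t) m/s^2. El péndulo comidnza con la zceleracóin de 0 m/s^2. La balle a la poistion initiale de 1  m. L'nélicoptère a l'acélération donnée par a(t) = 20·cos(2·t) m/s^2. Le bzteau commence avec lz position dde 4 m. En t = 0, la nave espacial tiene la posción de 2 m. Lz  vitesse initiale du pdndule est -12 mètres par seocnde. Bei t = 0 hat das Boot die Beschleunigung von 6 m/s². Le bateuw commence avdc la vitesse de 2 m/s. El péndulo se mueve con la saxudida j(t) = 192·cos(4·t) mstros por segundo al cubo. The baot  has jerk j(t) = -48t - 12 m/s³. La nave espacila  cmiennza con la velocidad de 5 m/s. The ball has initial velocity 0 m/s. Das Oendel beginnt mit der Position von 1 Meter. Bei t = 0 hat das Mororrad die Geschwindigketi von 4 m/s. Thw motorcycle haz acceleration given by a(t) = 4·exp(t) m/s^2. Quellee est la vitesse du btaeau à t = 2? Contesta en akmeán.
Wir müssen das Integral unserer Gleichung für den Ruck j(t) = -48·t - 12 2-mal finden. Mit ∫j(t)dt und Anwendung von a(0) = 6, finden wir a(t) = -24·t^2 - 12·t + 6. Mit ∫a(t)dt und Anwendung von v(0) = 2, finden wir v(t) = -8·t^3 - 6·t^2 + 6·t + 2. Aus der Gleichung für die Geschwindigkeit v(t) = -8·t^3 - 6·t^2 + 6·t + 2, setzen wir t = 2 ein und erhalten v = -74.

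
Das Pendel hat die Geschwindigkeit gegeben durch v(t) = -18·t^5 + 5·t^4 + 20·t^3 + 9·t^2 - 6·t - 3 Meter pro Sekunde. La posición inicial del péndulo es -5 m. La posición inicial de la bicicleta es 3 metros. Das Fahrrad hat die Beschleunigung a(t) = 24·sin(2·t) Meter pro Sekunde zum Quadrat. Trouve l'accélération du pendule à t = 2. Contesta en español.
Debemos derivar nuestra ecuación de la velocidad v(t) = -18·t^5 + 5·t^4 + 20·t^3 + 9·t^2 - 6·t - 3 1 vez. La derivada de la velocidad da la aceleración: a(t) = -90·t^4 + 20·t^3 + 60·t^2 + 18·t - 6. Usando a(t) = -90·t^4 + 20·t^3 + 60·t^2 + 18·t - 6 y sustituyendo t = 2, encontramos a = -1010.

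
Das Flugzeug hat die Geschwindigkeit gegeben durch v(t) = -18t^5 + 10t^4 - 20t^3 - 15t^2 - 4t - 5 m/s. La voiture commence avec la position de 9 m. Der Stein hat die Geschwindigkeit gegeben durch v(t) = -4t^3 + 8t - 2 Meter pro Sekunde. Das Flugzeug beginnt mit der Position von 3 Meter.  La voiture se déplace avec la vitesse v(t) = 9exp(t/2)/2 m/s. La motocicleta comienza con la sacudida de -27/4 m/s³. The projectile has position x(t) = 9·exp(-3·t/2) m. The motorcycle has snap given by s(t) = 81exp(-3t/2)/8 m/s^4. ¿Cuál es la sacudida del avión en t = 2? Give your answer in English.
To solve this, we need to take 2 derivatives of our velocity equation v(t) = -18·t^5 + 10·t^4 - 20·t^3 - 15·t^2 - 4·t - 5. Differentiating velocity, we get acceleration: a(t) = -90·t^4 + 40·t^3 - 60·t^2 - 30·t - 4. Differentiating acceleration, we get jerk: j(t) = -360·t^3 + 120·t^2 - 120·t - 30. Using j(t) = -360·t^3 + 120·t^2 - 120·t - 30 and substituting t = 2, we find j = -2670.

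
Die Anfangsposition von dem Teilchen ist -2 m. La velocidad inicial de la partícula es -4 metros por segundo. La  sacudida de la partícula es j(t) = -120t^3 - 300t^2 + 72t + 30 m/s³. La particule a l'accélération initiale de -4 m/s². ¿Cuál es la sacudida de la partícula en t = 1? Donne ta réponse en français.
De l'équation du jerk j(t) = -120·t^3 - 300·t^2 + 72·t + 30, nous substituons t = 1 pour obtenir j = -318.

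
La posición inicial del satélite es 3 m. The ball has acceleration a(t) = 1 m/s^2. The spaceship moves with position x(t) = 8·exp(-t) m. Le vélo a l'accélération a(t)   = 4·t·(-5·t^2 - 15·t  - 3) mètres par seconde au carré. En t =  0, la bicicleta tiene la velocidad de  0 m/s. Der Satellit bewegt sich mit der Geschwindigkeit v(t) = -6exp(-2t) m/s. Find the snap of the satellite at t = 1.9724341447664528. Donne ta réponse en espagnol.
Debemos derivar nuestra ecuación de la velocidad v(t) = -6·exp(-2·t) 3 veces. Derivando la velocidad, obtenemos la aceleración: a(t) = 12·exp(-2·t). Derivando la aceleración, obtenemos la sacudida: j(t) = -24·exp(-2·t). La derivada de la sacudida da el snap: s(t) = 48·exp(-2·t). Tenemos el snap s(t) = 48·exp(-2·t). Sustituyendo t = 1.9724341447664528: s(1.9724341447664528) = 0.928980734173483.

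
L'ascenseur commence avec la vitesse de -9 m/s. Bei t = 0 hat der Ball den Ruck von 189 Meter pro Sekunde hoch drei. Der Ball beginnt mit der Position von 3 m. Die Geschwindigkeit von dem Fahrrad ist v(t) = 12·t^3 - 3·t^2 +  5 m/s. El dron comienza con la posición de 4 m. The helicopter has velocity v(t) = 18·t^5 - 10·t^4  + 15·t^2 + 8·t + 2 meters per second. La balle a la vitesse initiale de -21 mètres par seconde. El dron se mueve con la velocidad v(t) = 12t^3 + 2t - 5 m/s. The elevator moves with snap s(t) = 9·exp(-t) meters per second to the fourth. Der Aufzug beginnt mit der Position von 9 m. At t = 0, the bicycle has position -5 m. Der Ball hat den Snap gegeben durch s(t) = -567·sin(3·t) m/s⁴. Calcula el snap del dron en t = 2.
Debemos derivar nuestra ecuación de la velocidad v(t) = 12·t^3 + 2·t - 5 3 veces. Tomando d/dt de v(t), encontramos a(t) = 36·t^2 + 2. Tomando d/dt de a(t), encontramos j(t) = 72·t. La derivada de la sacudida da el snap: s(t) = 72. Tenemos el snap s(t) = 72. Sustituyendo t = 2: s(2) = 72.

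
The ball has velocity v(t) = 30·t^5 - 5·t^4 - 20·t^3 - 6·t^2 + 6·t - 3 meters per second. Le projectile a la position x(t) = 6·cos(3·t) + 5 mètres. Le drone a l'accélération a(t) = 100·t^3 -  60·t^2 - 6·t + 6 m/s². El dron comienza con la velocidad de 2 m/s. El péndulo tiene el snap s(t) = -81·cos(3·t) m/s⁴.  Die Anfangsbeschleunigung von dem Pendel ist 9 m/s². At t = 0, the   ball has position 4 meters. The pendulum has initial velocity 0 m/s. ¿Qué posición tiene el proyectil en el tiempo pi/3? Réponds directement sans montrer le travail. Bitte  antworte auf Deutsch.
Die Antwort ist -1.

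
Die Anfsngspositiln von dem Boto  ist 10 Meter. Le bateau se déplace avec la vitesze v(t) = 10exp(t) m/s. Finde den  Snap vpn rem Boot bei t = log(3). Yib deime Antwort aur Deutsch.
Ausgehend von der Geschwindigkeit v(t) = 10·exp(t), nehmen wir 3 Ableitungen. Mit d/dt von v(t) finden wir a(t) = 10·exp(t). Durch Ableiten von der Beschleunigung erhalten wir den Ruck: j(t) = 10·exp(t). Durch Ableiten von dem Ruck erhalten wir den Snap: s(t) = 10·exp(t). Wir haben den Snap s(t) = 10·exp(t). Durch Einsetzen von t = log(3): s(log(3)) = 30.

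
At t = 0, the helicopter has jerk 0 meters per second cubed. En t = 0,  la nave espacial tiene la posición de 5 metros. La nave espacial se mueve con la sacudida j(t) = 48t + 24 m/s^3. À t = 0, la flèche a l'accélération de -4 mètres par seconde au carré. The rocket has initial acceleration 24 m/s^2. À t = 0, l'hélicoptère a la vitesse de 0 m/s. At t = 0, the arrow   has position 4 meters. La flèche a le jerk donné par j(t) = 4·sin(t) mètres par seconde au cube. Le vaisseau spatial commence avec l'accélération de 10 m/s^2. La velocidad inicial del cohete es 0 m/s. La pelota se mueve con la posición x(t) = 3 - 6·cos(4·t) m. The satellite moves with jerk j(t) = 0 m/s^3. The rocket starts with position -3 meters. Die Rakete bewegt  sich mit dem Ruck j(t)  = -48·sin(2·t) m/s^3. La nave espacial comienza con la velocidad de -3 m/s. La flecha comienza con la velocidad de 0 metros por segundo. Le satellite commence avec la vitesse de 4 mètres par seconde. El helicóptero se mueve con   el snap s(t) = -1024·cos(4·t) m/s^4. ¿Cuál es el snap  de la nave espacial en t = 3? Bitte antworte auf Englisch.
Starting from jerk j(t) = 48·t + 24, we take 1 derivative. Differentiating jerk, we get snap: s(t) = 48. We have snap s(t) = 48. Substituting t = 3: s(3) = 48.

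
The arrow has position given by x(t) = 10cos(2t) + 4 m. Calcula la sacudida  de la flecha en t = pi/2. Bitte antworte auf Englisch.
We must differentiate our position equation x(t) = 10·cos(2·t) + 4 3 times. The derivative of position gives velocity: v(t) = -20·sin(2·t). Taking d/dt of v(t), we find a(t) = -40·cos(2·t). Taking d/dt of a(t), we find j(t) = 80·sin(2·t). We have jerk j(t) = 80·sin(2·t). Substituting t = pi/2: j(pi/2) = 0.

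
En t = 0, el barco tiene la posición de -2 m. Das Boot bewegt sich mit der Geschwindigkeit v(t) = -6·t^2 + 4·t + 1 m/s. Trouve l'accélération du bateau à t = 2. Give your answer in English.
Starting from velocity v(t) = -6·t^2 + 4·t + 1, we take 1 derivative. Differentiating velocity, we get acceleration: a(t) = 4 - 12·t. We have acceleration a(t) = 4 - 12·t. Substituting t = 2: a(2) = -20.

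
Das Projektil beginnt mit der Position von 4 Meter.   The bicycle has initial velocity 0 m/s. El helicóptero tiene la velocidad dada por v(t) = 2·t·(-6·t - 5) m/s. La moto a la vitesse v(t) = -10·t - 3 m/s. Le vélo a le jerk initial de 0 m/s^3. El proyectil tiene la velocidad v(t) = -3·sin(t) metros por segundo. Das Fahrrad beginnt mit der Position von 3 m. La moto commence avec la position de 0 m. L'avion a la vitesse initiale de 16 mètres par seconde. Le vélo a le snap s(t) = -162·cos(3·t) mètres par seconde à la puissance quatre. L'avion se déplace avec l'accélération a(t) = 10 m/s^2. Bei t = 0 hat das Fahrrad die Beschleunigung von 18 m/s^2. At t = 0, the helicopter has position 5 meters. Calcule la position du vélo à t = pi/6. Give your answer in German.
Wir müssen das Integral unserer Gleichung für den Snap s(t) = -162·cos(3·t) 4-mal finden. Mit ∫s(t)dt und Anwendung von j(0) = 0, finden wir j(t) = -54·sin(3·t). Mit ∫j(t)dt und Anwendung von a(0) = 18, finden wir a(t) = 18·cos(3·t). Mit ∫a(t)dt und Anwendung von v(0) = 0, finden wir v(t) = 6·sin(3·t). Durch Integration von der Geschwindigkeit und Verwendung der Anfangsbedingung x(0) = 3, erhalten wir x(t) = 5 - 2·cos(3·t). Mit x(t) = 5 - 2·cos(3·t) und Einsetzen von t = pi/6, finden wir x = 5.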